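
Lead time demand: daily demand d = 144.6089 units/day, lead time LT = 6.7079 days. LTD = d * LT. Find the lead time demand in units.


LTD = 144.6089 * 6.7079 = 970.0220

970.0220 units


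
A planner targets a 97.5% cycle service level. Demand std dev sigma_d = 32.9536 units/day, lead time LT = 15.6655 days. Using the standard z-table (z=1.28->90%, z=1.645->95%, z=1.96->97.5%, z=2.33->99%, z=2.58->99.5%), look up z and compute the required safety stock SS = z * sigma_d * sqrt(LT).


From the table, SL = 97.5% corresponds to z = 1.96
sqrt(LT) = sqrt(15.6655) = 3.9580
SS = 1.96 * 32.9536 * 3.9580 = 255.6413

255.6413 units


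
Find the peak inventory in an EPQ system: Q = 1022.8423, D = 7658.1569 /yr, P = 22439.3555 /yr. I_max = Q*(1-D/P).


D/P = 0.3413
1 - D/P = 0.6587
I_max = 1022.8423 * 0.6587 = 673.7642

673.7642 units


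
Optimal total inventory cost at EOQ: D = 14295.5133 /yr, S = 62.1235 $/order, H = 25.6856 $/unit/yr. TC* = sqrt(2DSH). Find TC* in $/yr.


2*D*S*H = 45622111.3585
TC* = sqrt(45622111.3585) = 6754.4142

6754.4142 $/yr


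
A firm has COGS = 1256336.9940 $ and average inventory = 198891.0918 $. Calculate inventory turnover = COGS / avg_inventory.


Turnover = 1256336.9940 / 198891.0918 = 6.3167

6.3167


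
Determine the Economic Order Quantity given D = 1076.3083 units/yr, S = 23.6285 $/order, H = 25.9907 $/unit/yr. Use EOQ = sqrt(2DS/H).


2*D*S = 2 * 1076.3083 * 23.6285 = 50863.1013
2*D*S/H = 1956.9731
EOQ = sqrt(1956.9731) = 44.2377

44.2377 units


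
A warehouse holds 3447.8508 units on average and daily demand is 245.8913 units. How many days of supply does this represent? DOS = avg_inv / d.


DOS = 3447.8508 / 245.8913 = 14.0218

14.0218 days


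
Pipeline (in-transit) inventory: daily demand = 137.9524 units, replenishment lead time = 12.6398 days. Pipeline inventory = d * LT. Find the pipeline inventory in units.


Pipeline = 137.9524 * 12.6398 = 1743.6907

1743.6907 units


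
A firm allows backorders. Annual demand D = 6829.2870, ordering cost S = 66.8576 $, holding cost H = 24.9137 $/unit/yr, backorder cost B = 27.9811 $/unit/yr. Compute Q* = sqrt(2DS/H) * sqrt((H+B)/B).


sqrt(2DS/H) = 191.4516
sqrt((H+B)/B) = 1.3749
Q* = 191.4516 * 1.3749 = 263.2286

263.2286 units


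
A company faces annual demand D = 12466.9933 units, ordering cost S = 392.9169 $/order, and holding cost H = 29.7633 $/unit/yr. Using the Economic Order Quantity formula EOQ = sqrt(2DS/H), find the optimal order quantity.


2*D*S = 2 * 12466.9933 * 392.9169 = 9796984.7195
2*D*S/H = 329163.2554
EOQ = sqrt(329163.2554) = 573.7275

573.7275 units


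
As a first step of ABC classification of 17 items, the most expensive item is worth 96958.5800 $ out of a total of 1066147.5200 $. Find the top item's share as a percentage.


Top item = 96958.5800
Total = 1066147.5200
Percentage = 96958.5800 / 1066147.5200 * 100 = 9.0943

9.0943%


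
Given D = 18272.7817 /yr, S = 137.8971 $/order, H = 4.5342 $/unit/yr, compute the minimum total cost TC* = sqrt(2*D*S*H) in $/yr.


2*D*S*H = 22850224.2789
TC* = sqrt(22850224.2789) = 4780.1908

4780.1908 $/yr


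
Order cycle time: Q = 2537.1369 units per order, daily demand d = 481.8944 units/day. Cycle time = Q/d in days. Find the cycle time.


Cycle = 2537.1369 / 481.8944 = 5.2649

5.2649 days


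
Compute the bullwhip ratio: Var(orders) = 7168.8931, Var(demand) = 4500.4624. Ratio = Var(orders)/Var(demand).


BW = 7168.8931 / 4500.4624 = 1.5929

1.5929


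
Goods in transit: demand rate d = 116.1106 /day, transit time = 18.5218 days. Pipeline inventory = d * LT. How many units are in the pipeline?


Pipeline = 116.1106 * 18.5218 = 2150.5773

2150.5773 units


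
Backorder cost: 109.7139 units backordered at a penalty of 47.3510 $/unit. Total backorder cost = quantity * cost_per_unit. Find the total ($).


Total = 109.7139 * 47.3510 = 5195.0629

5195.0629 $


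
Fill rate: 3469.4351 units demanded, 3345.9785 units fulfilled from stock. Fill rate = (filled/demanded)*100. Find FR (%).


FR = 3345.9785 / 3469.4351 * 100 = 96.4416

96.4416%


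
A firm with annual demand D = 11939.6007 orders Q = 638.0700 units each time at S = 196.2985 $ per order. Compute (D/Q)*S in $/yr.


Number of orders = D/Q = 18.7121
Cost = 18.7121 * 196.2985 = 3673.1483

3673.1483 $/yr


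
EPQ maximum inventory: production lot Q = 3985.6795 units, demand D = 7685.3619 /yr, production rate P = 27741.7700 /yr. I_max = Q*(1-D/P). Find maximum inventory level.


D/P = 0.2770
1 - D/P = 0.7230
I_max = 3985.6795 * 0.7230 = 2881.5182

2881.5182 units


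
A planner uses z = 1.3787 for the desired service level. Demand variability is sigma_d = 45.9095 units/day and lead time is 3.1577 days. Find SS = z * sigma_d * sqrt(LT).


sqrt(LT) = sqrt(3.1577) = 1.7770
SS = 1.3787 * 45.9095 * 1.7770 = 112.4755

112.4755 units


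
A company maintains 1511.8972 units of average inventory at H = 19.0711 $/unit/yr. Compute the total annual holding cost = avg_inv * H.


Cost = 1511.8972 * 19.0711 = 28833.5427

28833.5427 $/yr


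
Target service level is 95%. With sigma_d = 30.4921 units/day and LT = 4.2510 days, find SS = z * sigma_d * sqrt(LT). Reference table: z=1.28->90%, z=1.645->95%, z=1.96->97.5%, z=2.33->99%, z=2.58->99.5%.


From the table, SL = 95% corresponds to z = 1.645
sqrt(LT) = sqrt(4.2510) = 2.0618
SS = 1.645 * 30.4921 * 2.0618 = 103.4186

103.4186 units


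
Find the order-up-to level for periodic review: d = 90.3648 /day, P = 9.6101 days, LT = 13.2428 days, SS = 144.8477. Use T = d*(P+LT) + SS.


P + LT = 22.8529
d*(P+LT) = 90.3648 * 22.8529 = 2065.0977
T = 2065.0977 + 144.8477 = 2209.9454

2209.9454 units


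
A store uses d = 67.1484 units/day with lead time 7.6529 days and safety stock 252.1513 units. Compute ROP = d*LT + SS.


d*LT = 67.1484 * 7.6529 = 513.8800
ROP = 513.8800 + 252.1513 = 766.0313

766.0313 units


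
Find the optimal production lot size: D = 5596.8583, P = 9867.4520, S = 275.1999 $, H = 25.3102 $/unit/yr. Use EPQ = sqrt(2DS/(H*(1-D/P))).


1 - D/P = 1 - 0.5672 = 0.4328
H*(1-D/P) = 10.9542
2DS = 3080509.6889
EPQ = sqrt(281218.4237) = 530.3003

530.3003 units


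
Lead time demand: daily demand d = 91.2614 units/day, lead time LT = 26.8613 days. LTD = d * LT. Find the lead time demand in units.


LTD = 91.2614 * 26.8613 = 2451.3998

2451.3998 units


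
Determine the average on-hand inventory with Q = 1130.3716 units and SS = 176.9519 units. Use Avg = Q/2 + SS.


Q/2 = 565.1858
Avg = 565.1858 + 176.9519 = 742.1377

742.1377 units


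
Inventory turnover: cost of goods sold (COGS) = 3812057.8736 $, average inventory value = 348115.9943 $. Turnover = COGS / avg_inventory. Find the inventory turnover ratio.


Turnover = 3812057.8736 / 348115.9943 = 10.9505

10.9505


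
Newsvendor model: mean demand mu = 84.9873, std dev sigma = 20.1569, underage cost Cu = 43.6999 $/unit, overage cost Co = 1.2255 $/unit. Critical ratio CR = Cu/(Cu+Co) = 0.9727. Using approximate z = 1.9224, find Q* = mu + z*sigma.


CR = Cu/(Cu+Co) = 43.6999/(43.6999+1.2255) = 0.9727
z = 1.9224
Q* = 84.9873 + 1.9224 * 20.1569 = 123.7369

123.7369 units


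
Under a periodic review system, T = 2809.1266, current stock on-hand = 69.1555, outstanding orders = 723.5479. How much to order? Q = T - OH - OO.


Inventory position = OH + OO = 69.1555 + 723.5479 = 792.7034
Q = 2809.1266 - 792.7034 = 2016.4232

2016.4232 units


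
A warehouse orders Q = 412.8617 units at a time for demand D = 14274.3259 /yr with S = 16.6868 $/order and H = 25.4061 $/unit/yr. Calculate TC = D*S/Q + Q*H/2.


Ordering cost = D*S/Q = 576.9313
Holding cost = Q*H/2 = 5244.6028
TC = 576.9313 + 5244.6028 = 5821.5341

5821.5341 $/yr


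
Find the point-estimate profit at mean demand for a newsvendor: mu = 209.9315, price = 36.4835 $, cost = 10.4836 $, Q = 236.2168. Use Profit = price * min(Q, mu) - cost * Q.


Sales at mu = min(236.2168, 209.9315) = 209.9315
Revenue = 36.4835 * 209.9315 = 7659.0359
Total cost = 10.4836 * 236.2168 = 2476.4024
Profit = 7659.0359 - 2476.4024 = 5182.6334

5182.6334 $


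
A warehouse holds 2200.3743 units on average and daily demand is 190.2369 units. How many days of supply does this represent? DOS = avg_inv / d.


DOS = 2200.3743 / 190.2369 = 11.5665

11.5665 days


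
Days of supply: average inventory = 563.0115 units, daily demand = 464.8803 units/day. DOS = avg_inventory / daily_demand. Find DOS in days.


DOS = 563.0115 / 464.8803 = 1.2111

1.2111 days


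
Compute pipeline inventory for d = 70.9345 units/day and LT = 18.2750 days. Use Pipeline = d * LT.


Pipeline = 70.9345 * 18.2750 = 1296.3280

1296.3280 units


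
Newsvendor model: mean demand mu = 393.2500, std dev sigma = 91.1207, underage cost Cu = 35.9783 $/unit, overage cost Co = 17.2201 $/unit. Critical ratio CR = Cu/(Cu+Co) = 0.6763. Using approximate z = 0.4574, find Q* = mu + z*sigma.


CR = Cu/(Cu+Co) = 35.9783/(35.9783+17.2201) = 0.6763
z = 0.4574
Q* = 393.2500 + 0.4574 * 91.1207 = 434.9286

434.9286 units


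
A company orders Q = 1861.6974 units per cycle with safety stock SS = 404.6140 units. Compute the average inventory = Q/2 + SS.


Q/2 = 930.8487
Avg = 930.8487 + 404.6140 = 1335.4627

1335.4627 units


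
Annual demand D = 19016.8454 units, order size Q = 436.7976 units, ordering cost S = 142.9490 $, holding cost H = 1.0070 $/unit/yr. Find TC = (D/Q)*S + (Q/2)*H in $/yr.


Ordering cost = D*S/Q = 6223.5668
Holding cost = Q*H/2 = 219.9276
TC = 6223.5668 + 219.9276 = 6443.4944

6443.4944 $/yr


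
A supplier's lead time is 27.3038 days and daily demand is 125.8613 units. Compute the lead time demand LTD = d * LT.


LTD = 125.8613 * 27.3038 = 3436.4918

3436.4918 units


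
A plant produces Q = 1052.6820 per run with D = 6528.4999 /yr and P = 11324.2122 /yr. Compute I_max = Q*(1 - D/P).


D/P = 0.5765
1 - D/P = 0.4235
I_max = 1052.6820 * 0.4235 = 445.8023

445.8023 units


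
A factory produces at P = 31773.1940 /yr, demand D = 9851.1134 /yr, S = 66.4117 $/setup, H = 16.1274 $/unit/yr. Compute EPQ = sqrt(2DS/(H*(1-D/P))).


1 - D/P = 1 - 0.3100 = 0.6900
H*(1-D/P) = 11.1272
2DS = 1308458.3756
EPQ = sqrt(117591.1555) = 342.9157

342.9157 units


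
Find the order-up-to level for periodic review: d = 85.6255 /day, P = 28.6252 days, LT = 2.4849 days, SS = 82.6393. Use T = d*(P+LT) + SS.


P + LT = 31.1101
d*(P+LT) = 85.6255 * 31.1101 = 2663.8179
T = 2663.8179 + 82.6393 = 2746.4572

2746.4572 units


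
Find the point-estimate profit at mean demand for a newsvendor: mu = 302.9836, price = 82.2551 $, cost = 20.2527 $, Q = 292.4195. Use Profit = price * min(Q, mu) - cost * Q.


Sales at mu = min(292.4195, 302.9836) = 292.4195
Revenue = 82.2551 * 292.4195 = 24052.9952
Total cost = 20.2527 * 292.4195 = 5922.2844
Profit = 24052.9952 - 5922.2844 = 18130.7108

18130.7108 $


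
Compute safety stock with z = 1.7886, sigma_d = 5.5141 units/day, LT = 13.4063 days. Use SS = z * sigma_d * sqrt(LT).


sqrt(LT) = sqrt(13.4063) = 3.6615
SS = 1.7886 * 5.5141 * 3.6615 = 36.1112

36.1112 units


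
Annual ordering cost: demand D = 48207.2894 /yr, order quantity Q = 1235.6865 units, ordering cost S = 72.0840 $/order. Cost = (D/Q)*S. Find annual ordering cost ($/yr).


Number of orders = D/Q = 39.0126
Cost = 39.0126 * 72.0840 = 2812.1811

2812.1811 $/yr


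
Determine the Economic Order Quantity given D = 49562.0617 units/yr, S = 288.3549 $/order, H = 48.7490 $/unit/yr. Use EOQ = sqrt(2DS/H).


2*D*S = 2 * 49562.0617 * 288.3549 = 28582926.6906
2*D*S/H = 586328.4722
EOQ = sqrt(586328.4722) = 765.7209

765.7209 units


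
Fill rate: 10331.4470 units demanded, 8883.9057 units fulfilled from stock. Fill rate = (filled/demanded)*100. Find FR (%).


FR = 8883.9057 / 10331.4470 * 100 = 85.9890

85.9890%


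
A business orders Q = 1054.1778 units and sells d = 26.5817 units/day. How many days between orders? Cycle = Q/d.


Cycle = 1054.1778 / 26.5817 = 39.6580

39.6580 days


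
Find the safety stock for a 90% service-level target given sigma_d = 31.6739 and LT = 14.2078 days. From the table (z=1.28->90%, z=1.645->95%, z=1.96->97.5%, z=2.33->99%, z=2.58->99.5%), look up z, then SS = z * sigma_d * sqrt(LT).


From the table, SL = 90% corresponds to z = 1.28
sqrt(LT) = sqrt(14.2078) = 3.7693
SS = 1.28 * 31.6739 * 3.7693 = 152.8181

152.8181 units


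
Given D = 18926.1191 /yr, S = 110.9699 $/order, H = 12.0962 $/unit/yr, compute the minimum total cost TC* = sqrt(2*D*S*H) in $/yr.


2*D*S*H = 50809593.2182
TC* = sqrt(50809593.2182) = 7128.0848

7128.0848 $/yr


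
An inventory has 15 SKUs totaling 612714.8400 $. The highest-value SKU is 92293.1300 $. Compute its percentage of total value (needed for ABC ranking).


Top item = 92293.1300
Total = 612714.8400
Percentage = 92293.1300 / 612714.8400 * 100 = 15.0630

15.0630%


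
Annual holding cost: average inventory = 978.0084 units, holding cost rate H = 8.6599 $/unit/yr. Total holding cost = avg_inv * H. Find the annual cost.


Cost = 978.0084 * 8.6599 = 8469.4549

8469.4549 $/yr


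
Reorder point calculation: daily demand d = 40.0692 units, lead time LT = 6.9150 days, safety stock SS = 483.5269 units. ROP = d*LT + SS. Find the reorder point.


d*LT = 40.0692 * 6.9150 = 277.0785
ROP = 277.0785 + 483.5269 = 760.6054

760.6054 units


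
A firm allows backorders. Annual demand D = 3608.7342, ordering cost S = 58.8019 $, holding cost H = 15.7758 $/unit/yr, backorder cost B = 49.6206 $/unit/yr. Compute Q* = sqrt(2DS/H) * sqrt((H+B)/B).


sqrt(2DS/H) = 164.0183
sqrt((H+B)/B) = 1.1480
Q* = 164.0183 * 1.1480 = 188.2948

188.2948 units


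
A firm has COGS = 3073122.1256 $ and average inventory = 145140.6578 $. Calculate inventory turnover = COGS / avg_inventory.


Turnover = 3073122.1256 / 145140.6578 = 21.1734

21.1734


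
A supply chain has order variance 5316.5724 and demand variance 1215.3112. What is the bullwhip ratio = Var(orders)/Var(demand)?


BW = 5316.5724 / 1215.3112 = 4.3747

4.3747


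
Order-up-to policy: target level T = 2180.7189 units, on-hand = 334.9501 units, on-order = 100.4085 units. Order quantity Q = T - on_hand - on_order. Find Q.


Inventory position = OH + OO = 334.9501 + 100.4085 = 435.3586
Q = 2180.7189 - 435.3586 = 1745.3603

1745.3603 units


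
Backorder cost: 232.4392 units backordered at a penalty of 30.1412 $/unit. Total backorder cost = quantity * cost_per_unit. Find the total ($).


Total = 232.4392 * 30.1412 = 7005.9964

7005.9964 $


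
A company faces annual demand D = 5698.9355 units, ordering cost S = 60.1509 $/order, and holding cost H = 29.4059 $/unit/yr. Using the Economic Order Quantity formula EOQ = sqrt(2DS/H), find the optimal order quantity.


2*D*S = 2 * 5698.9355 * 60.1509 = 685592.1987
2*D*S/H = 23314.7837
EOQ = sqrt(23314.7837) = 152.6918

152.6918 units


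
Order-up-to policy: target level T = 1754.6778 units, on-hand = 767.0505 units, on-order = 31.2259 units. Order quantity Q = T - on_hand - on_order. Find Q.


Inventory position = OH + OO = 767.0505 + 31.2259 = 798.2764
Q = 1754.6778 - 798.2764 = 956.4014

956.4014 units


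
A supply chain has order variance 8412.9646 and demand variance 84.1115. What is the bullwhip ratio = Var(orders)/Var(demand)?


BW = 8412.9646 / 84.1115 = 100.0216

100.0216


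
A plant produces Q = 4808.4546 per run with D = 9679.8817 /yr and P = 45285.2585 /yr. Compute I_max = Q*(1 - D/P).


D/P = 0.2138
1 - D/P = 0.7862
I_max = 4808.4546 * 0.7862 = 3780.6307

3780.6307 units


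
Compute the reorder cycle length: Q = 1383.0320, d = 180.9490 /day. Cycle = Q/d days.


Cycle = 1383.0320 / 180.9490 = 7.6432

7.6432 days


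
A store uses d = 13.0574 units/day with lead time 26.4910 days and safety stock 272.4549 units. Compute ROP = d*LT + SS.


d*LT = 13.0574 * 26.4910 = 345.9036
ROP = 345.9036 + 272.4549 = 618.3585

618.3585 units


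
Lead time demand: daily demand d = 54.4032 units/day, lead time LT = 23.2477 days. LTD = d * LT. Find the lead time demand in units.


LTD = 54.4032 * 23.2477 = 1264.7493

1264.7493 units


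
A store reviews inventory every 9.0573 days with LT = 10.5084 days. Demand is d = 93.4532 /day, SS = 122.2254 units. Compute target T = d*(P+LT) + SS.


P + LT = 19.5657
d*(P+LT) = 93.4532 * 19.5657 = 1828.4773
T = 1828.4773 + 122.2254 = 1950.7027

1950.7027 units


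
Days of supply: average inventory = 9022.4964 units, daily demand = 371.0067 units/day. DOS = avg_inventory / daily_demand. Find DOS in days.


DOS = 9022.4964 / 371.0067 = 24.3190

24.3190 days


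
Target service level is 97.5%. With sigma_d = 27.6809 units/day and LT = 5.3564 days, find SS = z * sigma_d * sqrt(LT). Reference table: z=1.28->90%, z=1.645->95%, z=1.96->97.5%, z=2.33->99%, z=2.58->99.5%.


From the table, SL = 97.5% corresponds to z = 1.96
sqrt(LT) = sqrt(5.3564) = 2.3144
SS = 1.96 * 27.6809 * 2.3144 = 125.5662

125.5662 units


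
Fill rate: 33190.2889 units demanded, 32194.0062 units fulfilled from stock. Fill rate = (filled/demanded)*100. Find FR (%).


FR = 32194.0062 / 33190.2889 * 100 = 96.9983

96.9983%


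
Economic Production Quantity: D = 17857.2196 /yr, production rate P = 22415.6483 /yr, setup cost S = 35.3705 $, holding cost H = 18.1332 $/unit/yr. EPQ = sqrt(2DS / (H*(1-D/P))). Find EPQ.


1 - D/P = 1 - 0.7966 = 0.2034
H*(1-D/P) = 3.6876
2DS = 1263237.5717
EPQ = sqrt(342567.9433) = 585.2930

585.2930 units


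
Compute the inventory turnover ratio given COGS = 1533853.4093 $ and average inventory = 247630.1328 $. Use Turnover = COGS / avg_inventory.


Turnover = 1533853.4093 / 247630.1328 = 6.1941

6.1941


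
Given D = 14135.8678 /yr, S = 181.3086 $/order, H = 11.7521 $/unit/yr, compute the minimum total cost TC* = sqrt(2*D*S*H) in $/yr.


2*D*S*H = 60240192.8227
TC* = sqrt(60240192.8227) = 7761.4556

7761.4556 $/yr


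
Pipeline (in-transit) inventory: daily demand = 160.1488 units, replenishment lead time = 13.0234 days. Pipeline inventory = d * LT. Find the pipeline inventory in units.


Pipeline = 160.1488 * 13.0234 = 2085.6819

2085.6819 units


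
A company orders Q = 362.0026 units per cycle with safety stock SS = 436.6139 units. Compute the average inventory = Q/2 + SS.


Q/2 = 181.0013
Avg = 181.0013 + 436.6139 = 617.6152

617.6152 units


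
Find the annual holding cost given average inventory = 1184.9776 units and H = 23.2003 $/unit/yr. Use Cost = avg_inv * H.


Cost = 1184.9776 * 23.2003 = 27491.8358

27491.8358 $/yr


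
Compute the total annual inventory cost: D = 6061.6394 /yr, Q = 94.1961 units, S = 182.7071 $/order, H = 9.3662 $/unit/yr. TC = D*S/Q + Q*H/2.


Ordering cost = D*S/Q = 11757.4354
Holding cost = Q*H/2 = 441.1298
TC = 11757.4354 + 441.1298 = 12198.5651

12198.5651 $/yr


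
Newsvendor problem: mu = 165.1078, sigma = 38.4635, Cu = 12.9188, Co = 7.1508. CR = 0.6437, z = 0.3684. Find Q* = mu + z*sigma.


CR = Cu/(Cu+Co) = 12.9188/(12.9188+7.1508) = 0.6437
z = 0.3684
Q* = 165.1078 + 0.3684 * 38.4635 = 179.2778

179.2778 units


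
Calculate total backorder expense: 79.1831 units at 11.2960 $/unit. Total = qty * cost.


Total = 79.1831 * 11.2960 = 894.4523

894.4523 $


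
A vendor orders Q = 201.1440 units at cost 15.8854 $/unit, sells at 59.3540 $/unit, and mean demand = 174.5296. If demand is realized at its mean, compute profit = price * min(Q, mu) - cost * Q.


Sales at mu = min(201.1440, 174.5296) = 174.5296
Revenue = 59.3540 * 174.5296 = 10359.0299
Total cost = 15.8854 * 201.1440 = 3195.2529
Profit = 10359.0299 - 3195.2529 = 7163.7770

7163.7770 $


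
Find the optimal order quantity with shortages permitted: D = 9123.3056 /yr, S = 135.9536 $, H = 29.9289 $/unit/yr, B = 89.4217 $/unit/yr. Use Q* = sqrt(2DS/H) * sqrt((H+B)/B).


sqrt(2DS/H) = 287.8996
sqrt((H+B)/B) = 1.1553
Q* = 287.8996 * 1.1553 = 332.6074

332.6074 units


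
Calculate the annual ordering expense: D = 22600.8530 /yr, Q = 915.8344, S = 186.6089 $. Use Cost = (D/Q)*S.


Number of orders = D/Q = 24.6779
Cost = 24.6779 * 186.6089 = 4605.1124

4605.1124 $/yr


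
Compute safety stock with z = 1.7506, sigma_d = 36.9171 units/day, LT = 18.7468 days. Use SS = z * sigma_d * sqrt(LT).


sqrt(LT) = sqrt(18.7468) = 4.3298
SS = 1.7506 * 36.9171 * 4.3298 = 279.8196

279.8196 units


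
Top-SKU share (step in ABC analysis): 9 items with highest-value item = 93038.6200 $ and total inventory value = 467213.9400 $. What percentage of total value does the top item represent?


Top item = 93038.6200
Total = 467213.9400
Percentage = 93038.6200 / 467213.9400 * 100 = 19.9135

19.9135%


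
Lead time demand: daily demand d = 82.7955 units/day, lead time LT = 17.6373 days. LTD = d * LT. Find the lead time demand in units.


LTD = 82.7955 * 17.6373 = 1460.2891

1460.2891 units


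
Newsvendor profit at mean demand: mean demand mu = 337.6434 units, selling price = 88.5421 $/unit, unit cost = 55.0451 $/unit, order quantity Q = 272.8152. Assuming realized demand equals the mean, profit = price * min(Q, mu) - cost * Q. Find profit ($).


Sales at mu = min(272.8152, 337.6434) = 272.8152
Revenue = 88.5421 * 272.8152 = 24155.6307
Total cost = 55.0451 * 272.8152 = 15017.1400
Profit = 24155.6307 - 15017.1400 = 9138.4908

9138.4908 $


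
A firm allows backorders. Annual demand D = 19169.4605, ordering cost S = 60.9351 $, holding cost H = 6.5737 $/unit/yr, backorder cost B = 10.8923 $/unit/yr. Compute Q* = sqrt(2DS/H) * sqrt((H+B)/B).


sqrt(2DS/H) = 596.1407
sqrt((H+B)/B) = 1.2663
Q* = 596.1407 * 1.2663 = 754.8935

754.8935 units


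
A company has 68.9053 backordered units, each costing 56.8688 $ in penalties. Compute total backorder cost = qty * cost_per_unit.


Total = 68.9053 * 56.8688 = 3918.5617

3918.5617 $


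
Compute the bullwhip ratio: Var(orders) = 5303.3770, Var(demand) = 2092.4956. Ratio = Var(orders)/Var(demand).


BW = 5303.3770 / 2092.4956 = 2.5345

2.5345


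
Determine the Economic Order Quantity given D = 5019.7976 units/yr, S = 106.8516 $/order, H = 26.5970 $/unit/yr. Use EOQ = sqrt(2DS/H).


2*D*S = 2 * 5019.7976 * 106.8516 = 1072746.8105
2*D*S/H = 40333.3763
EOQ = sqrt(40333.3763) = 200.8317

200.8317 units


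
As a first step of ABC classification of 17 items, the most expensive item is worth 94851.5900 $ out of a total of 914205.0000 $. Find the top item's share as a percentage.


Top item = 94851.5900
Total = 914205.0000
Percentage = 94851.5900 / 914205.0000 * 100 = 10.3753

10.3753%


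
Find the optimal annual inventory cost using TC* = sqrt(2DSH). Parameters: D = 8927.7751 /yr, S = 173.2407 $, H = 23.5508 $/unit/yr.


2*D*S*H = 72849878.4122
TC* = sqrt(72849878.4122) = 8535.2140

8535.2140 $/yr


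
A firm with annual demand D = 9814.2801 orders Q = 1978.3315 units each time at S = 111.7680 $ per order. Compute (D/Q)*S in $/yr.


Number of orders = D/Q = 4.9609
Cost = 4.9609 * 111.7680 = 554.4685

554.4685 $/yr


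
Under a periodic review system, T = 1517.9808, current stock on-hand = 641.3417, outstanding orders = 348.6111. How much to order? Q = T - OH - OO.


Inventory position = OH + OO = 641.3417 + 348.6111 = 989.9528
Q = 1517.9808 - 989.9528 = 528.0280

528.0280 units


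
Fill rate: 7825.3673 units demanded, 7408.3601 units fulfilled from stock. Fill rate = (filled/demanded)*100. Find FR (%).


FR = 7408.3601 / 7825.3673 * 100 = 94.6711

94.6711%


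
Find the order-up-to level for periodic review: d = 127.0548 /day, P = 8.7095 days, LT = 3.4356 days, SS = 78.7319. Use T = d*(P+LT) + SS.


P + LT = 12.1451
d*(P+LT) = 127.0548 * 12.1451 = 1543.0933
T = 1543.0933 + 78.7319 = 1621.8252

1621.8252 units


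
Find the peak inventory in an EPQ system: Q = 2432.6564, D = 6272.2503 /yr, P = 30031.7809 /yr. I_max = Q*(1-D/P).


D/P = 0.2089
1 - D/P = 0.7911
I_max = 2432.6564 * 0.7911 = 1924.5870

1924.5870 units


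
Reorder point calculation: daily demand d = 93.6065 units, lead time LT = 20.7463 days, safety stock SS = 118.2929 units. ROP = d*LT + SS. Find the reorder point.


d*LT = 93.6065 * 20.7463 = 1941.9885
ROP = 1941.9885 + 118.2929 = 2060.2814

2060.2814 units


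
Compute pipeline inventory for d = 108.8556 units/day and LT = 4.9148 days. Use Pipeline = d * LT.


Pipeline = 108.8556 * 4.9148 = 535.0035

535.0035 units


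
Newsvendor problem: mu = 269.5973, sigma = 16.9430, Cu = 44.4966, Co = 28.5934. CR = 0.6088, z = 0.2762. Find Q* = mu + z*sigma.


CR = Cu/(Cu+Co) = 44.4966/(44.4966+28.5934) = 0.6088
z = 0.2762
Q* = 269.5973 + 0.2762 * 16.9430 = 274.2770

274.2770 units


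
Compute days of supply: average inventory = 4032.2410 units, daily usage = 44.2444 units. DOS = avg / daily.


DOS = 4032.2410 / 44.2444 = 91.1356

91.1356 days


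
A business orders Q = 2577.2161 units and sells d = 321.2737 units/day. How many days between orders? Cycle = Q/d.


Cycle = 2577.2161 / 321.2737 = 8.0219

8.0219 days


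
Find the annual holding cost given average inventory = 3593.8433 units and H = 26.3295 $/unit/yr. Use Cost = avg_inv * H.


Cost = 3593.8433 * 26.3295 = 94624.0972

94624.0972 $/yr


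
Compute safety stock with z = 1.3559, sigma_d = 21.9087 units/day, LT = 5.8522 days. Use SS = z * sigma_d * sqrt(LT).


sqrt(LT) = sqrt(5.8522) = 2.4191
SS = 1.3559 * 21.9087 * 2.4191 = 71.8628

71.8628 units


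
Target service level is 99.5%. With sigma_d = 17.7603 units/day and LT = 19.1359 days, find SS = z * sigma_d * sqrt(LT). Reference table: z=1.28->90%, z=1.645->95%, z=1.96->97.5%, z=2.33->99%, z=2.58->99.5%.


From the table, SL = 99.5% corresponds to z = 2.58
sqrt(LT) = sqrt(19.1359) = 4.3745
SS = 2.58 * 17.7603 * 4.3745 = 200.4446

200.4446 units


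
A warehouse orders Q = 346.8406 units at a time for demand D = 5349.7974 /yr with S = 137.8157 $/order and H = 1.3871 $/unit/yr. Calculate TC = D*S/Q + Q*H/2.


Ordering cost = D*S/Q = 2125.7202
Holding cost = Q*H/2 = 240.5513
TC = 2125.7202 + 240.5513 = 2366.2715

2366.2715 $/yr


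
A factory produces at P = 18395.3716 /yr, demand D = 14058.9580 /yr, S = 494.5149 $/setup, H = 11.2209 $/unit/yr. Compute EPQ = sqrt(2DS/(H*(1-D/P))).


1 - D/P = 1 - 0.7643 = 0.2357
H*(1-D/P) = 2.6451
2DS = 13904728.4189
EPQ = sqrt(5256693.8736) = 2292.7481

2292.7481 units


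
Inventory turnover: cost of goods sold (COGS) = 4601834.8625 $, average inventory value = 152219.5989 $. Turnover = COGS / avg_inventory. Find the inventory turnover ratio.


Turnover = 4601834.8625 / 152219.5989 = 30.2316

30.2316


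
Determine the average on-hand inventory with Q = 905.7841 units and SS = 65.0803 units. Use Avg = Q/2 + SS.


Q/2 = 452.8920
Avg = 452.8920 + 65.0803 = 517.9724

517.9724 units


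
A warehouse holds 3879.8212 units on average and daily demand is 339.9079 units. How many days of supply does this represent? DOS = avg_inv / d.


DOS = 3879.8212 / 339.9079 = 11.4143

11.4143 days


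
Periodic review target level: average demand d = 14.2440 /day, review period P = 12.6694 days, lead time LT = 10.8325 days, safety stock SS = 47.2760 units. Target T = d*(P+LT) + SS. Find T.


P + LT = 23.5019
d*(P+LT) = 14.2440 * 23.5019 = 334.7611
T = 334.7611 + 47.2760 = 382.0371

382.0371 units


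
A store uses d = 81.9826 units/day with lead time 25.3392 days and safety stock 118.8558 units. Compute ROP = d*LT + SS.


d*LT = 81.9826 * 25.3392 = 2077.3735
ROP = 2077.3735 + 118.8558 = 2196.2293

2196.2293 units


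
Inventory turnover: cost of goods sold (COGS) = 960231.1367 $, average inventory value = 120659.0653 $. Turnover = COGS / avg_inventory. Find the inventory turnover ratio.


Turnover = 960231.1367 / 120659.0653 = 7.9582

7.9582


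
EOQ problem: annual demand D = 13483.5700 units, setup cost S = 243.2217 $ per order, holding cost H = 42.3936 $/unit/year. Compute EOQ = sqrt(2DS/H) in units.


2*D*S = 2 * 13483.5700 * 243.2217 = 6558993.6349
2*D*S/H = 154716.5996
EOQ = sqrt(154716.5996) = 393.3403

393.3403 units


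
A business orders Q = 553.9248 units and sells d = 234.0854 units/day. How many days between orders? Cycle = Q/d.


Cycle = 553.9248 / 234.0854 = 2.3663

2.3663 days


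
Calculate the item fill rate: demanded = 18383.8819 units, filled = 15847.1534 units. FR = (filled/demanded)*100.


FR = 15847.1534 / 18383.8819 * 100 = 86.2013

86.2013%


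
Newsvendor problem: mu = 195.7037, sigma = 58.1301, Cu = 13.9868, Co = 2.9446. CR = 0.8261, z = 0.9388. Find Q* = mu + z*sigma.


CR = Cu/(Cu+Co) = 13.9868/(13.9868+2.9446) = 0.8261
z = 0.9388
Q* = 195.7037 + 0.9388 * 58.1301 = 250.2762

250.2762 units


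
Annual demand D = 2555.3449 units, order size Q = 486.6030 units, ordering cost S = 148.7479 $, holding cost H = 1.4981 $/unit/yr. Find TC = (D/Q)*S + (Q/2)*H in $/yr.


Ordering cost = D*S/Q = 781.1341
Holding cost = Q*H/2 = 364.4900
TC = 781.1341 + 364.4900 = 1145.6241

1145.6241 $/yr


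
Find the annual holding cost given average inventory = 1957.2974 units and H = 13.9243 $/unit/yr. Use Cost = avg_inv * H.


Cost = 1957.2974 * 13.9243 = 27253.9962

27253.9962 $/yr


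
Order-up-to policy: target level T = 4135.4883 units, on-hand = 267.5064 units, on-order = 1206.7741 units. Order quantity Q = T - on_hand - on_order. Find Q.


Inventory position = OH + OO = 267.5064 + 1206.7741 = 1474.2805
Q = 4135.4883 - 1474.2805 = 2661.2078

2661.2078 units


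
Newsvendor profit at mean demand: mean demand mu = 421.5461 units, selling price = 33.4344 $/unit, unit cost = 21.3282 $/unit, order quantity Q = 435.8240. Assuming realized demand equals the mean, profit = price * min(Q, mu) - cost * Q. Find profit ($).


Sales at mu = min(435.8240, 421.5461) = 421.5461
Revenue = 33.4344 * 421.5461 = 14094.1409
Total cost = 21.3282 * 435.8240 = 9295.3414
Profit = 14094.1409 - 9295.3414 = 4798.7995

4798.7995 $


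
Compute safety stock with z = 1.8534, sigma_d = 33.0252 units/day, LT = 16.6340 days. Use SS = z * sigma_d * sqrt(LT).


sqrt(LT) = sqrt(16.6340) = 4.0785
SS = 1.8534 * 33.0252 * 4.0785 = 249.6393

249.6393 units


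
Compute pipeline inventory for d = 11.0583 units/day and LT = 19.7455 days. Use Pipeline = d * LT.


Pipeline = 11.0583 * 19.7455 = 218.3517

218.3517 units


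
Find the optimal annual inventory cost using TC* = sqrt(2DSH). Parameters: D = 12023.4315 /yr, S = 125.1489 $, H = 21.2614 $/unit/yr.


2*D*S*H = 63984874.7225
TC* = sqrt(63984874.7225) = 7999.0546

7999.0546 $/yr


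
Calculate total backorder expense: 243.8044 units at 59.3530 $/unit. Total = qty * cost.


Total = 243.8044 * 59.3530 = 14470.5226

14470.5226 $


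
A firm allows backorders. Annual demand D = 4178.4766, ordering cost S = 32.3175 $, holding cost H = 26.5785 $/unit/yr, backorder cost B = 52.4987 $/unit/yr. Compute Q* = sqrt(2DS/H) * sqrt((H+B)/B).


sqrt(2DS/H) = 100.8040
sqrt((H+B)/B) = 1.2273
Q* = 100.8040 * 1.2273 = 123.7169

123.7169 units


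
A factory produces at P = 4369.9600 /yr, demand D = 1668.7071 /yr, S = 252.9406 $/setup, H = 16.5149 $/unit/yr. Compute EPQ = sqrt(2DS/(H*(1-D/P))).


1 - D/P = 1 - 0.3819 = 0.6181
H*(1-D/P) = 10.2085
2DS = 844167.5502
EPQ = sqrt(82692.2714) = 287.5626

287.5626 units


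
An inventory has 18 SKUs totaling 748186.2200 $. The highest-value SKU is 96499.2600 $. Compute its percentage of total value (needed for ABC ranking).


Top item = 96499.2600
Total = 748186.2200
Percentage = 96499.2600 / 748186.2200 * 100 = 12.8978

12.8978%


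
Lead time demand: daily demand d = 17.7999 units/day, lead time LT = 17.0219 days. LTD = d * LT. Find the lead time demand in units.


LTD = 17.7999 * 17.0219 = 302.9881

302.9881 units


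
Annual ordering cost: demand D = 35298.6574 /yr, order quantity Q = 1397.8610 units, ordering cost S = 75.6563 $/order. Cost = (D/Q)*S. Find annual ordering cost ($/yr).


Number of orders = D/Q = 25.2519
Cost = 25.2519 * 75.6563 = 1910.4659

1910.4659 $/yr


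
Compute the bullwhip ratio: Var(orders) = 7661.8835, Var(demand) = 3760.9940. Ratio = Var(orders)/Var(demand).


BW = 7661.8835 / 3760.9940 = 2.0372

2.0372


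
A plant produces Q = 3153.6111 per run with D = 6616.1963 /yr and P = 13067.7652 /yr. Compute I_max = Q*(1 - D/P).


D/P = 0.5063
1 - D/P = 0.4937
I_max = 3153.6111 * 0.4937 = 1556.9410

1556.9410 units


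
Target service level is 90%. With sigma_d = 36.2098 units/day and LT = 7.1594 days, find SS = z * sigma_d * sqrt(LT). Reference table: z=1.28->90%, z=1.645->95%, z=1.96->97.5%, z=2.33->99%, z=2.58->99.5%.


From the table, SL = 90% corresponds to z = 1.28
sqrt(LT) = sqrt(7.1594) = 2.6757
SS = 1.28 * 36.2098 * 2.6757 = 124.0151

124.0151 units


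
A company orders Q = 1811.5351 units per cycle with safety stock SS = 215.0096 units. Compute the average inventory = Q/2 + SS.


Q/2 = 905.7676
Avg = 905.7676 + 215.0096 = 1120.7772

1120.7772 units


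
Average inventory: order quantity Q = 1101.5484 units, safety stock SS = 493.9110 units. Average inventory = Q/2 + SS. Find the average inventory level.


Q/2 = 550.7742
Avg = 550.7742 + 493.9110 = 1044.6852

1044.6852 units


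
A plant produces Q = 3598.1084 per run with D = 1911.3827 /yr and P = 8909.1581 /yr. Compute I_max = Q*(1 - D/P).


D/P = 0.2145
1 - D/P = 0.7855
I_max = 3598.1084 * 0.7855 = 2826.1654

2826.1654 units


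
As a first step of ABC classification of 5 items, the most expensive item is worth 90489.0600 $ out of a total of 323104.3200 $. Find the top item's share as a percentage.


Top item = 90489.0600
Total = 323104.3200
Percentage = 90489.0600 / 323104.3200 * 100 = 28.0061

28.0061%


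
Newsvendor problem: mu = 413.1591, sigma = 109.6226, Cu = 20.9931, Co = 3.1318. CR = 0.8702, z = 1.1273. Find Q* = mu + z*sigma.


CR = Cu/(Cu+Co) = 20.9931/(20.9931+3.1318) = 0.8702
z = 1.1273
Q* = 413.1591 + 1.1273 * 109.6226 = 536.7367

536.7367 units


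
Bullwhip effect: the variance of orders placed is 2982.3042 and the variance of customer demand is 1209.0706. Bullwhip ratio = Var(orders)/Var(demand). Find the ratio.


BW = 2982.3042 / 1209.0706 = 2.4666

2.4666


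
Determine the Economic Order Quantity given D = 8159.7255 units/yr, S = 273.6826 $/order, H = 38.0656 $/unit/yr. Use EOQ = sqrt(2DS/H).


2*D*S = 2 * 8159.7255 * 273.6826 = 4466349.7803
2*D*S/H = 117332.9668
EOQ = sqrt(117332.9668) = 342.5390

342.5390 units


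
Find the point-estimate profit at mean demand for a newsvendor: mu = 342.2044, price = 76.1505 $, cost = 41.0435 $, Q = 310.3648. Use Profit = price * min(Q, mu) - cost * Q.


Sales at mu = min(310.3648, 342.2044) = 310.3648
Revenue = 76.1505 * 310.3648 = 23634.4347
Total cost = 41.0435 * 310.3648 = 12738.4577
Profit = 23634.4347 - 12738.4577 = 10895.9770

10895.9770 $


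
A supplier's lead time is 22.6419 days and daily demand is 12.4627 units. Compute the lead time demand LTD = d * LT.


LTD = 12.4627 * 22.6419 = 282.1792

282.1792 units


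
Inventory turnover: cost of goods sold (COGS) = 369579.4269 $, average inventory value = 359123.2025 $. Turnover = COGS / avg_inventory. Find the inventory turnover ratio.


Turnover = 369579.4269 / 359123.2025 = 1.0291

1.0291


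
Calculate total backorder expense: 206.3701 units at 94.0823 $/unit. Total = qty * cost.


Total = 206.3701 * 94.0823 = 19415.7737

19415.7737 $


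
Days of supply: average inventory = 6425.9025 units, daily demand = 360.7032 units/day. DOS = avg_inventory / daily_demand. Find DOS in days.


DOS = 6425.9025 / 360.7032 = 17.8149

17.8149 days


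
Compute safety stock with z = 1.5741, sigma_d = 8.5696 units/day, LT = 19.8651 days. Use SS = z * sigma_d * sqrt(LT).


sqrt(LT) = sqrt(19.8651) = 4.4570
SS = 1.5741 * 8.5696 * 4.4570 = 60.1227

60.1227 units


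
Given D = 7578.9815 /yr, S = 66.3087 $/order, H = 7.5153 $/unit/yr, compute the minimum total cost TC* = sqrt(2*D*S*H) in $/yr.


2*D*S*H = 7553664.2626
TC* = sqrt(7553664.2626) = 2748.3930

2748.3930 $/yr


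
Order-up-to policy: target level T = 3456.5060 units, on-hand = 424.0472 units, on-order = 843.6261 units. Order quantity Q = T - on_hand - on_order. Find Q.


Inventory position = OH + OO = 424.0472 + 843.6261 = 1267.6733
Q = 3456.5060 - 1267.6733 = 2188.8327

2188.8327 units


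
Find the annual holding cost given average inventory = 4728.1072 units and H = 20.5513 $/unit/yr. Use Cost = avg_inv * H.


Cost = 4728.1072 * 20.5513 = 97168.7495

97168.7495 $/yr


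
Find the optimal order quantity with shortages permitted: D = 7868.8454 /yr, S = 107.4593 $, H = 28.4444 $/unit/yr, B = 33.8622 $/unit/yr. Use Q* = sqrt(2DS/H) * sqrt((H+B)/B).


sqrt(2DS/H) = 243.8339
sqrt((H+B)/B) = 1.3565
Q* = 243.8339 * 1.3565 = 330.7528

330.7528 units


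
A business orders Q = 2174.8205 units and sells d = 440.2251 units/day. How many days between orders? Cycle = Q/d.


Cycle = 2174.8205 / 440.2251 = 4.9402

4.9402 days


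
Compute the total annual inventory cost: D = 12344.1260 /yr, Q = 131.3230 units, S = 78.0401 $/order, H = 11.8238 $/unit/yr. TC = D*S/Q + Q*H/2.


Ordering cost = D*S/Q = 7335.6292
Holding cost = Q*H/2 = 776.3684
TC = 7335.6292 + 776.3684 = 8111.9976

8111.9976 $/yr


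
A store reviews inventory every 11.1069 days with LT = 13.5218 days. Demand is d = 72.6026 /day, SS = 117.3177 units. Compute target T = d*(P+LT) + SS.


P + LT = 24.6287
d*(P+LT) = 72.6026 * 24.6287 = 1788.1077
T = 1788.1077 + 117.3177 = 1905.4254

1905.4254 units


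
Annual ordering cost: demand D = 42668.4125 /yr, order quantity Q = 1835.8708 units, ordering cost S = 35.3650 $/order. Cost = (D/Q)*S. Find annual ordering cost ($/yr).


Number of orders = D/Q = 23.2415
Cost = 23.2415 * 35.3650 = 821.9361

821.9361 $/yr


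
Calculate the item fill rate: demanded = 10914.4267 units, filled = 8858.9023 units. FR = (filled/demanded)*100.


FR = 8858.9023 / 10914.4267 * 100 = 81.1669

81.1669%


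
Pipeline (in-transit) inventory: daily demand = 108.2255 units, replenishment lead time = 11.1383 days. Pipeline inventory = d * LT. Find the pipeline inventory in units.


Pipeline = 108.2255 * 11.1383 = 1205.4481

1205.4481 units


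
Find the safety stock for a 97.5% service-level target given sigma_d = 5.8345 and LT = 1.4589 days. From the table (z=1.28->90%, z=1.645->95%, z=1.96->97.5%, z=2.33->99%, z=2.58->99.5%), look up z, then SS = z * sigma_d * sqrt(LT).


From the table, SL = 97.5% corresponds to z = 1.96
sqrt(LT) = sqrt(1.4589) = 1.2078
SS = 1.96 * 5.8345 * 1.2078 = 13.8125

13.8125 units


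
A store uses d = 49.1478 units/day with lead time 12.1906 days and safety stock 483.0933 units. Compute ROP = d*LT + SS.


d*LT = 49.1478 * 12.1906 = 599.1412
ROP = 599.1412 + 483.0933 = 1082.2345

1082.2345 units


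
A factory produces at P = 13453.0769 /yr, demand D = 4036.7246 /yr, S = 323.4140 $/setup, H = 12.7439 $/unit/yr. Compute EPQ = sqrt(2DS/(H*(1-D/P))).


1 - D/P = 1 - 0.3001 = 0.6999
H*(1-D/P) = 8.9200
2DS = 2611066.4996
EPQ = sqrt(292721.4204) = 541.0374

541.0374 units


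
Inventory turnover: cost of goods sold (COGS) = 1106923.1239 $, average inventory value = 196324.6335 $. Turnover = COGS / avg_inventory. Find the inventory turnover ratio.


Turnover = 1106923.1239 / 196324.6335 = 5.6382

5.6382


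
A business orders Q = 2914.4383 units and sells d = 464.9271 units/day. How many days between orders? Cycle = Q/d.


Cycle = 2914.4383 / 464.9271 = 6.2686

6.2686 days


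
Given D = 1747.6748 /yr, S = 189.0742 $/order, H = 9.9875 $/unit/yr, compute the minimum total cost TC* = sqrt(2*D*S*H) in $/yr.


2*D*S*H = 6600543.2880
TC* = sqrt(6600543.2880) = 2569.1523

2569.1523 $/yr
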